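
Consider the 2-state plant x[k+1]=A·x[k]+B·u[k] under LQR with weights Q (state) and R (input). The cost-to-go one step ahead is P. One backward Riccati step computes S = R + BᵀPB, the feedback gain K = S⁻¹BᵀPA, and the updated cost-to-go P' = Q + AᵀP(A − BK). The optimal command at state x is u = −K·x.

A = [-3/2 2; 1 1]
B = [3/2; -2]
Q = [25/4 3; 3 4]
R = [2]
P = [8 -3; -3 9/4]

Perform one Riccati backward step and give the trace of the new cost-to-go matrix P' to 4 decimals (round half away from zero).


18.6649

BᵀP = [18.0000 -9.0000]
S = R + BᵀPB = [2] + [45.0000] = [47.0000]
BᵀPA = [-36.0000 27.0000]
K = S⁻¹·BᵀPA = [-0.7660 0.5745]
A−BK = [-0.3511 1.1383; -0.5319 2.1489]
AᵀP(A−BK) = [1.6755 -2.5691; -2.5691 6.7394]
P' = Q + AᵀP(A−BK) = [7.9255 0.4309; 0.4309 10.7394]
tr(P') = 18.6649


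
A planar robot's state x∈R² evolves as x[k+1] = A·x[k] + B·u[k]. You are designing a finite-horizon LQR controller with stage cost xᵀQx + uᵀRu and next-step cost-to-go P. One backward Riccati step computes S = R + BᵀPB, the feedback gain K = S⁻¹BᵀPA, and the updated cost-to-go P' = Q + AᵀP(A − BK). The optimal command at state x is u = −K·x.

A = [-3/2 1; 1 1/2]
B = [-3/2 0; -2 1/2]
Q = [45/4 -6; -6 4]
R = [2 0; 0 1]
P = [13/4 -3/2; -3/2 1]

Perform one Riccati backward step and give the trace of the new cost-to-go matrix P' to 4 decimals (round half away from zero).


BᵀP = [-1.8750 0.2500; -0.7500 0.5000]
S = R + BᵀPB = [2 0; 0 1] + [2.3125 0.1250; 0.1250 0.2500] = [4.3125 0.1250; 0.1250 1.2500]
BᵀPA = [3.0625 -1.7500; 1.6250 -0.5000]
K = S⁻¹·BᵀPA = [0.6744 -0.3953; 1.2326 -0.3605]
A−BK = [-0.4884 0.4070; 1.7326 -0.1105]
AᵀP(A−BK) = [8.7442 -2.9535; -2.9535 1.1279]
P' = Q + AᵀP(A−BK) = [19.9942 -8.9535; -8.9535 5.1279]
tr(P') = 25.1221

25.1221


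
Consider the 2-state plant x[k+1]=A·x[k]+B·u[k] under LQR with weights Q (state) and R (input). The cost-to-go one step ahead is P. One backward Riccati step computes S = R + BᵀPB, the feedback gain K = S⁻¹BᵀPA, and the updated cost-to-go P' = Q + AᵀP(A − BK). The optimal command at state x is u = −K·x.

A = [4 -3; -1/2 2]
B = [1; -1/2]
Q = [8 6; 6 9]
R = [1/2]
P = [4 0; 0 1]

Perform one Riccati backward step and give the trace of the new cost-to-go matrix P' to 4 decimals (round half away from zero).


30.0789

BᵀP = [4.0000 -0.5000]
S = R + BᵀPB = [1/2] + [4.2500] = [4.7500]
BᵀPA = [16.2500 -13.0000]
K = S⁻¹·BᵀPA = [3.4211 -2.7368]
A−BK = [0.5789 -0.2632; 1.2105 0.6316]
AᵀP(A−BK) = [8.6579 -4.5263; -4.5263 4.4211]
P' = Q + AᵀP(A−BK) = [16.6579 1.4737; 1.4737 13.4211]
tr(P') = 30.0789


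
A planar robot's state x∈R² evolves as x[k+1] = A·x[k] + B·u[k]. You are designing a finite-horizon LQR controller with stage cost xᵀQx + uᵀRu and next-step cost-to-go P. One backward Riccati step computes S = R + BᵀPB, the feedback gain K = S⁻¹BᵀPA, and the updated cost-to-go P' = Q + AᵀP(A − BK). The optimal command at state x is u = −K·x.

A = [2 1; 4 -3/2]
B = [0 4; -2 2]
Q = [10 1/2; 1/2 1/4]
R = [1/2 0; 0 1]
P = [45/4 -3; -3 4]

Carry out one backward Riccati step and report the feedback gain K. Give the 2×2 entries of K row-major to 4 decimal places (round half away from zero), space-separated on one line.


BᵀP = [6.0000 -8.0000; 39.0000 -4.0000]
S = R + BᵀPB = [1/2 0; 0 1] + [16.0000 8.0000; 8.0000 148.0000] = [16.5000 8.0000; 8.0000 149.0000]
BᵀPA = [-20.0000 18.0000; 62.0000 45.0000]
K = S⁻¹·BᵀPA = [-1.4517 0.9697; 0.4940 0.2499]
A−BK = [0.0238 0.0002; 0.1086 -0.0605]
AᵀP(A−BK) = [1.3358 -0.6023; -0.6023 0.5473]
P' = Q + AᵀP(A−BK) = [11.3358 -0.1023; -0.1023 0.7973]
tr(P') = 12.1331

-1.4517 0.9697 0.4940 0.2499


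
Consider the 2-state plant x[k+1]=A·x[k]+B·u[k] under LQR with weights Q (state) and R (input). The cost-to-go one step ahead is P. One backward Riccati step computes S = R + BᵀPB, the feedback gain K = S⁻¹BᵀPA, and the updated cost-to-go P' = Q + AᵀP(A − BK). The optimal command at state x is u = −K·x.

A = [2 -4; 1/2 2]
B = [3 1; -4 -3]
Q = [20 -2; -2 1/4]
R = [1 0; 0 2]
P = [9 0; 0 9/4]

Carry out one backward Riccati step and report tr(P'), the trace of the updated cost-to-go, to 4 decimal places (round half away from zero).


34.4623

BᵀP = [27.0000 -9.0000; 9.0000 -6.7500]
S = R + BᵀPB = [1 0; 0 2] + [117.0000 54.0000; 54.0000 29.2500] = [118.0000 54.0000; 54.0000 31.2500]
BᵀPA = [49.5000 -126.0000; 14.6250 -49.5000]
K = S⁻¹·BᵀPA = [0.9814 -1.6390; -1.2278 1.2482]
A−BK = [0.2837 -0.3312; 0.7421 -0.8114]
AᵀP(A−BK) = [5.9414 -6.8739; -6.8739 8.2709]
P' = Q + AᵀP(A−BK) = [25.9414 -8.8739; -8.8739 8.5209]
tr(P') = 34.4623


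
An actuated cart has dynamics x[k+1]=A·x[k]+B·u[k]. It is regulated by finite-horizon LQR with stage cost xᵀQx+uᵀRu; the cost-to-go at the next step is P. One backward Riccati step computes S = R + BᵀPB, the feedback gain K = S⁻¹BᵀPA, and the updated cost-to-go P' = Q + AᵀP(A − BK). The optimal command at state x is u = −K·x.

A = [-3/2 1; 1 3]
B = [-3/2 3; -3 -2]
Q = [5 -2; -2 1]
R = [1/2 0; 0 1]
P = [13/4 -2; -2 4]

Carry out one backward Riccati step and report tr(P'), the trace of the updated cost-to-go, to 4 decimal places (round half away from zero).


6.6716

BᵀP = [1.1250 -9.0000; 13.7500 -14.0000]
S = R + BᵀPB = [1/2 0; 0 1] + [25.3125 21.3750; 21.3750 69.2500] = [25.8125 21.3750; 21.3750 70.2500]
BᵀPA = [-10.6875 -25.8750; -34.6250 -28.2500]
K = S⁻¹·BᵀPA = [-0.0079 -0.8949; -0.4905 -0.1298]
A−BK = [-0.0404 0.0472; -0.0046 0.0556]
AᵀP(A−BK) = [0.2452 0.0649; 0.0649 0.4264]
P' = Q + AᵀP(A−BK) = [5.2452 -1.9351; -1.9351 1.4264]
tr(P') = 6.6716


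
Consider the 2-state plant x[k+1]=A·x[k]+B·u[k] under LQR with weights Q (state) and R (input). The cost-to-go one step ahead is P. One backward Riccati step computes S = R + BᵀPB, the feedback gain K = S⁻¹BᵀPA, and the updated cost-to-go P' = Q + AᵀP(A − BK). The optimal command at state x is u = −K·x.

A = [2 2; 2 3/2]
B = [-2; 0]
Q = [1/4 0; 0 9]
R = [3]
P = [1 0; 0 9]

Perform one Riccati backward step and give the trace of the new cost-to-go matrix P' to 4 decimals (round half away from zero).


68.9286

BᵀP = [-2.0000 0.0000]
S = R + BᵀPB = [3] + [4.0000] = [7.0000]
BᵀPA = [-4.0000 -4.0000]
K = S⁻¹·BᵀPA = [-0.5714 -0.5714]
A−BK = [0.8571 0.8571; 2.0000 1.5000]
AᵀP(A−BK) = [37.7143 28.7143; 28.7143 21.9643]
P' = Q + AᵀP(A−BK) = [37.9643 28.7143; 28.7143 30.9643]
tr(P') = 68.9286


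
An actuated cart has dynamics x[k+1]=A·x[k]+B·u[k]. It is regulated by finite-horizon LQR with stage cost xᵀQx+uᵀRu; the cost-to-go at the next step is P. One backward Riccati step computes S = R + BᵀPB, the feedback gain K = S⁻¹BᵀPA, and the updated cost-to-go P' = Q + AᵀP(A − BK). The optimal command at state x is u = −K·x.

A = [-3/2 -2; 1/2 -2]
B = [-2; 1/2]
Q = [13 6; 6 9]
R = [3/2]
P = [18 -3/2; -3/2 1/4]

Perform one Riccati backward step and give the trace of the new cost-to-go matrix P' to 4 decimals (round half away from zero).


BᵀP = [-36.7500 3.1250]
S = R + BᵀPB = [3/2] + [75.0625] = [76.5625]
BᵀPA = [56.6875 67.2500]
K = S⁻¹·BᵀPA = [0.7404 0.8784]
A−BK = [-0.0192 -0.2433; 0.1298 -2.4392]
AᵀP(A−BK) = [0.8406 0.9576; 0.9576 1.9298]
P' = Q + AᵀP(A−BK) = [13.8406 6.9576; 6.9576 10.9298]
tr(P') = 24.7704

24.7704


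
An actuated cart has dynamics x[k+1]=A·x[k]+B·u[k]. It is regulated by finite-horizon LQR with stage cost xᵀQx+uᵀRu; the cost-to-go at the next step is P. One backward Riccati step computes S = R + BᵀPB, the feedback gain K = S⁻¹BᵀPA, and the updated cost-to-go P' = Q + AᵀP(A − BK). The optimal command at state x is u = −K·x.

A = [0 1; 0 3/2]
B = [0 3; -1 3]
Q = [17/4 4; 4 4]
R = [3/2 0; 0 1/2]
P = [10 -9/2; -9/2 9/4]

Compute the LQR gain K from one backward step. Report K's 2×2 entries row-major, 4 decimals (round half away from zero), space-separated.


BᵀP = [4.5000 -2.2500; 16.5000 -6.7500]
S = R + BᵀPB = [3/2 0; 0 1/2] + [2.2500 6.7500; 6.7500 29.2500] = [3.7500 6.7500; 6.7500 29.7500]
BᵀPA = [0.0000 1.1250; 0.0000 6.3750]
K = S⁻¹·BᵀPA = [0.0000 -0.1449; 0.0000 0.2472]
A−BK = [0.0000 0.2585; 0.0000 0.6136]
AᵀP(A−BK) = [0.0000 0.0000; 0.0000 0.1499]
P' = Q + AᵀP(A−BK) = [4.2500 4.0000; 4.0000 4.1499]
tr(P') = 8.3999

0.0000 -0.1449 0.0000 0.2472


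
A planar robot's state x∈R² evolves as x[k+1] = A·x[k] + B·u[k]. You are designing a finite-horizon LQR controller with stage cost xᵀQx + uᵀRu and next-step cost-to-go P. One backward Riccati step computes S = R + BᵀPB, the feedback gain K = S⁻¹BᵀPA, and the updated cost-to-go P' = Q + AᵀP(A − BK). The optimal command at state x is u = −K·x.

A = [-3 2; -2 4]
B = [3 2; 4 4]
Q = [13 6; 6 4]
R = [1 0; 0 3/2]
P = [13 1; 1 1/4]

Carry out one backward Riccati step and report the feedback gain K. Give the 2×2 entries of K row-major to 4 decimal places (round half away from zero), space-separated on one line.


-0.8486 0.4679 -0.1284 0.3303

BᵀP = [43.0000 4.0000; 30.0000 3.0000]
S = R + BᵀPB = [1 0; 0 3/2] + [145.0000 102.0000; 102.0000 72.0000] = [146.0000 102.0000; 102.0000 73.5000]
BᵀPA = [-137.0000 102.0000; -96.0000 72.0000]
K = S⁻¹·BᵀPA = [-0.8486 0.4679; -0.1284 0.3303]
A−BK = [-0.1972 -0.0642; 1.9083 0.8073]
AᵀP(A−BK) = [1.4083 -0.1927; -0.1927 0.4954]
P' = Q + AᵀP(A−BK) = [14.4083 5.8073; 5.8073 4.4954]
tr(P') = 18.9037


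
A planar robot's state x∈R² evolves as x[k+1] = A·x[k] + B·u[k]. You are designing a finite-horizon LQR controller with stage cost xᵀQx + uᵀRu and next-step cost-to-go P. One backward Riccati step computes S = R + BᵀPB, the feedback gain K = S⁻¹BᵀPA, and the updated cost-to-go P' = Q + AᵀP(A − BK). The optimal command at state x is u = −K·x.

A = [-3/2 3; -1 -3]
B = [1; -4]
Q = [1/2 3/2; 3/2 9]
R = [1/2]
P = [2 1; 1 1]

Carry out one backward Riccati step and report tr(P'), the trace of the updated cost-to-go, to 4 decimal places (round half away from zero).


22.7143

BᵀP = [-2.0000 -3.0000]
S = R + BᵀPB = [1/2] + [10.0000] = [10.5000]
BᵀPA = [6.0000 3.0000]
K = S⁻¹·BᵀPA = [0.5714 0.2857]
A−BK = [-2.0714 2.7143; 1.2857 -1.8571]
AᵀP(A−BK) = [5.0714 -6.2143; -6.2143 8.1429]
P' = Q + AᵀP(A−BK) = [5.5714 -4.7143; -4.7143 17.1429]
tr(P') = 22.7143


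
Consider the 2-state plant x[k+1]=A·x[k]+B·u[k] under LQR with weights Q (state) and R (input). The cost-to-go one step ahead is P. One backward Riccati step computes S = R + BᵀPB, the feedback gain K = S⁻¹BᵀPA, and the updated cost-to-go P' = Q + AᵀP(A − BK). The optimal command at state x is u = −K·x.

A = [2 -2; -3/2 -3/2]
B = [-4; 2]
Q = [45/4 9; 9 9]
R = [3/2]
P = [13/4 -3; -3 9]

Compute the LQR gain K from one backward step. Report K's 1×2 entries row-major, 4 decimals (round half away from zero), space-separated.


-0.6036 -0.0509

BᵀP = [-19.0000 30.0000]
S = R + BᵀPB = [3/2] + [136.0000] = [137.5000]
BᵀPA = [-83.0000 -7.0000]
K = S⁻¹·BᵀPA = [-0.6036 -0.0509]
A−BK = [-0.4145 -2.2036; -0.2927 -1.3982]
AᵀP(A−BK) = [1.1482 3.0245; 3.0245 14.8936]
P' = Q + AᵀP(A−BK) = [12.3982 12.0245; 12.0245 23.8936]
tr(P') = 36.2918


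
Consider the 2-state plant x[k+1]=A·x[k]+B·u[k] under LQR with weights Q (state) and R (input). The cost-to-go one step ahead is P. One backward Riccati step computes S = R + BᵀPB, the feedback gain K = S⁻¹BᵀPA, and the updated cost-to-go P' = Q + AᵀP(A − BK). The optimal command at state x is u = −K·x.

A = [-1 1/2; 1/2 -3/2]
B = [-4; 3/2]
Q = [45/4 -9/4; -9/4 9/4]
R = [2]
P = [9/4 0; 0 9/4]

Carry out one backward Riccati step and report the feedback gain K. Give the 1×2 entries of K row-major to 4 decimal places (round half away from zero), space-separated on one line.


0.2482 -0.2221

BᵀP = [-9.0000 3.3750]
S = R + BᵀPB = [2] + [41.0625] = [43.0625]
BᵀPA = [10.6875 -9.5625]
K = S⁻¹·BᵀPA = [0.2482 -0.2221]
A−BK = [-0.0073 -0.3882; 0.1277 -1.1669]
AᵀP(A−BK) = [0.1600 -0.4392; -0.4392 3.5015]
P' = Q + AᵀP(A−BK) = [11.4100 -2.6892; -2.6892 5.7515]
tr(P') = 17.1616


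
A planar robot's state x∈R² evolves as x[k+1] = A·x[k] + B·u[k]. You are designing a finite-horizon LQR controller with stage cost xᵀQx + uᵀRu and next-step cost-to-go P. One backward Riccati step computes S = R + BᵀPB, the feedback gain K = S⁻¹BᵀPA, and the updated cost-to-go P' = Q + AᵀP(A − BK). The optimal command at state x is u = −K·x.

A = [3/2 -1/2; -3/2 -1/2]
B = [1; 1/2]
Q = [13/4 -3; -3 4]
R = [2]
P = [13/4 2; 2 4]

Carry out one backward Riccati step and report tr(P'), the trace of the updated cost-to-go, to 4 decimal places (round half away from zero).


15.2955

BᵀP = [4.2500 4.0000]
S = R + BᵀPB = [2] + [6.2500] = [8.2500]
BᵀPA = [0.3750 -4.1250]
K = S⁻¹·BᵀPA = [0.0455 -0.5000]
A−BK = [1.4545 0.0000; -1.5227 -0.2500]
AᵀP(A−BK) = [7.2955 0.7500; 0.7500 0.7500]
P' = Q + AᵀP(A−BK) = [10.5455 -2.2500; -2.2500 4.7500]
tr(P') = 15.2955


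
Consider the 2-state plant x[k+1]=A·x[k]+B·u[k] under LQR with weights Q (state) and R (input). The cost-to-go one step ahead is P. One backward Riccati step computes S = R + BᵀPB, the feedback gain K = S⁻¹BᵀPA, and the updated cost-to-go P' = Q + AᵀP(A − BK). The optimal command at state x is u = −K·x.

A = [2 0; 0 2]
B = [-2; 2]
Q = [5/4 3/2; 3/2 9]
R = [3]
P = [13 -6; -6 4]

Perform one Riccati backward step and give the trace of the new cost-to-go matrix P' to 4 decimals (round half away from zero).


BᵀP = [-38.0000 20.0000]
S = R + BᵀPB = [3] + [116.0000] = [119.0000]
BᵀPA = [-76.0000 40.0000]
K = S⁻¹·BᵀPA = [-0.6387 0.3361]
A−BK = [0.7227 0.6723; 1.2773 1.3277]
AᵀP(A−BK) = [3.4622 1.5462; 1.5462 2.5546]
P' = Q + AᵀP(A−BK) = [4.7122 3.0462; 3.0462 11.5546]
tr(P') = 16.2668

16.2668


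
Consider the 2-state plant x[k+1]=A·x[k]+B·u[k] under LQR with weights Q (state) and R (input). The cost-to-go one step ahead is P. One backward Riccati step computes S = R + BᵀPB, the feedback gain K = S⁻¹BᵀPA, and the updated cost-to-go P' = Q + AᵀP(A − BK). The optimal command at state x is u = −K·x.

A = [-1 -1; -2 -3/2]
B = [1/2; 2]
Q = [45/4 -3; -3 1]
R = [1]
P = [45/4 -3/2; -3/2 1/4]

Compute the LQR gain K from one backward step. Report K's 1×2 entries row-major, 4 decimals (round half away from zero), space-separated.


-1.1724 -1.2414

BᵀP = [2.6250 -0.2500]
S = R + BᵀPB = [1] + [0.8125] = [1.8125]
BᵀPA = [-2.1250 -2.2500]
K = S⁻¹·BᵀPA = [-1.1724 -1.2414]
A−BK = [-0.4138 -0.3793; 0.3448 0.9828]
AᵀP(A−BK) = [3.7586 4.1121; 4.1121 4.5194]
P' = Q + AᵀP(A−BK) = [15.0086 1.1121; 1.1121 5.5194]
tr(P') = 20.5280


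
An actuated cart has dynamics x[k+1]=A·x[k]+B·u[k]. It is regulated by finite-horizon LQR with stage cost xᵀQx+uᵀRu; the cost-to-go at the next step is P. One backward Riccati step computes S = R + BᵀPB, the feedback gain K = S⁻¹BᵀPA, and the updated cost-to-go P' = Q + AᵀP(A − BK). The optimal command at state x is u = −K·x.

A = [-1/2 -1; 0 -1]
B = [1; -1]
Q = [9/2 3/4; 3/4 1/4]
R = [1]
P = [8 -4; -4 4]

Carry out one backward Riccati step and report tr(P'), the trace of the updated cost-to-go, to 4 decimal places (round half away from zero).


BᵀP = [12.0000 -8.0000]
S = R + BᵀPB = [1] + [20.0000] = [21.0000]
BᵀPA = [-6.0000 -4.0000]
K = S⁻¹·BᵀPA = [-0.2857 -0.1905]
A−BK = [-0.2143 -0.8095; -0.2857 -1.1905]
AᵀP(A−BK) = [0.2857 0.8571; 0.8571 3.2381]
P' = Q + AᵀP(A−BK) = [4.7857 1.6071; 1.6071 3.4881]
tr(P') = 8.2738

8.2738


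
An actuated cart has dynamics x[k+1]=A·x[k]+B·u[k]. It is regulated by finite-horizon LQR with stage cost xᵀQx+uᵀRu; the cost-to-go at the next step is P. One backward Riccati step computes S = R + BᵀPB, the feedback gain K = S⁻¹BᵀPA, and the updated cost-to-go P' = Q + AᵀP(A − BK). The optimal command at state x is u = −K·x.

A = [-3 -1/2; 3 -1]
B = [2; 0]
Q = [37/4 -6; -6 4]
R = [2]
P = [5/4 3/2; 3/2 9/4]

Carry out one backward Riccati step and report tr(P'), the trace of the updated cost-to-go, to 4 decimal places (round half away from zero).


18.9107

BᵀP = [2.5000 3.0000]
S = R + BᵀPB = [2] + [5.0000] = [7.0000]
BᵀPA = [1.5000 -4.2500]
K = S⁻¹·BᵀPA = [0.2143 -0.6071]
A−BK = [-3.4286 0.7143; 3.0000 -1.0000]
AᵀP(A−BK) = [4.1786 -1.7143; -1.7143 1.4821]
P' = Q + AᵀP(A−BK) = [13.4286 -7.7143; -7.7143 5.4821]
tr(P') = 18.9107


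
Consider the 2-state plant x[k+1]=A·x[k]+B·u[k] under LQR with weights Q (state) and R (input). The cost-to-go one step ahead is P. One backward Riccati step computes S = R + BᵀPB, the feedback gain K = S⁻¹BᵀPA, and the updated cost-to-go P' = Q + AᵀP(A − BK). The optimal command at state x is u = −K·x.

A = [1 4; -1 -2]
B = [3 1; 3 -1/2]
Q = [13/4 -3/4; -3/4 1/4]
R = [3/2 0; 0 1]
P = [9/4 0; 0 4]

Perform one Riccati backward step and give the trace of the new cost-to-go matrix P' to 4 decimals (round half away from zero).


17.1018

BᵀP = [6.7500 12.0000; 2.2500 -2.0000]
S = R + BᵀPB = [3/2 0; 0 1] + [56.2500 0.7500; 0.7500 3.2500] = [57.7500 0.7500; 0.7500 4.2500]
BᵀPA = [-5.2500 3.0000; 4.2500 13.0000]
K = S⁻¹·BᵀPA = [-0.1041 0.0123; 1.0184 3.0567]
A−BK = [0.2940 0.9066; -0.1784 -0.5084]
AᵀP(A−BK) = [1.3752 4.0735; 4.0735 12.2266]
P' = Q + AᵀP(A−BK) = [4.6252 3.3235; 3.3235 12.4766]
tr(P') = 17.1018


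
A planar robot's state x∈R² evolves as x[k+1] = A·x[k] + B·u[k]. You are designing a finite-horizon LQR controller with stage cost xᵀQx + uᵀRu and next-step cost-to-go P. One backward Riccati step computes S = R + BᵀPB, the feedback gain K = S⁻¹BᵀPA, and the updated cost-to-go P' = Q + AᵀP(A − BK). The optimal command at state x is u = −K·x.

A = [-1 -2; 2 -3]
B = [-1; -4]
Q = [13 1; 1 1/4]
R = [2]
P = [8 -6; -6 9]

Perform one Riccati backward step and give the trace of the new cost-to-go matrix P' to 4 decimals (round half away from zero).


36.0236

BᵀP = [16.0000 -30.0000]
S = R + BᵀPB = [2] + [104.0000] = [106.0000]
BᵀPA = [-76.0000 58.0000]
K = S⁻¹·BᵀPA = [-0.7170 0.5472]
A−BK = [-1.7170 -1.4528; -0.8679 -0.8113]
AᵀP(A−BK) = [13.5094 9.5849; 9.5849 9.2642]
P' = Q + AᵀP(A−BK) = [26.5094 10.5849; 10.5849 9.5142]
tr(P') = 36.0236


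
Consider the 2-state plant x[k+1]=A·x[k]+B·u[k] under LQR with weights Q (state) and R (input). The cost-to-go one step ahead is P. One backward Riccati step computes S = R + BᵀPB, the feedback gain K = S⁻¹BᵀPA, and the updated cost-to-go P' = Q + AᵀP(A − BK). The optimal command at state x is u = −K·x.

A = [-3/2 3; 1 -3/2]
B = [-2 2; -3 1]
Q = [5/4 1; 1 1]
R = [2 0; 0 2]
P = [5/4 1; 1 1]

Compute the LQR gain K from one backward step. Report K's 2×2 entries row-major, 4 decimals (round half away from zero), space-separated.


BᵀP = [-5.5000 -5.0000; 3.5000 3.0000]
S = R + BᵀPB = [2 0; 0 2] + [26.0000 -16.0000; -16.0000 10.0000] = [28.0000 -16.0000; -16.0000 12.0000]
BᵀPA = [3.2500 -9.0000; -2.2500 6.0000]
K = S⁻¹·BᵀPA = [0.0375 -0.1500; -0.1375 0.3000]
A−BK = [-1.1500 2.1000; 1.2500 -2.2500]
AᵀP(A−BK) = [0.3813 -0.7125; -0.7125 1.3500]
P' = Q + AᵀP(A−BK) = [1.6313 0.2875; 0.2875 2.3500]
tr(P') = 3.9813

0.0375 -0.1500 -0.1375 0.3000


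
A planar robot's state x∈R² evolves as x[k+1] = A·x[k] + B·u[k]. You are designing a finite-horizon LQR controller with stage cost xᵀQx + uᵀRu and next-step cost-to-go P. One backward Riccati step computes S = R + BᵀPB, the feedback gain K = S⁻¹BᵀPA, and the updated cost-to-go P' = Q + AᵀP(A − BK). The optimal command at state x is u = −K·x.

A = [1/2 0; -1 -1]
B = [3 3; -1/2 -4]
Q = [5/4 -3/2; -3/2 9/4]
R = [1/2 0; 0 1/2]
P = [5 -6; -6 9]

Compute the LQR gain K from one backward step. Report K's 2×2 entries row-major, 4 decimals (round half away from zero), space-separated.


-0.0661 -0.2285 0.2489 0.2606

BᵀP = [18.0000 -22.5000; 39.0000 -54.0000]
S = R + BᵀPB = [1/2 0; 0 1/2] + [65.2500 144.0000; 144.0000 333.0000] = [65.7500 144.0000; 144.0000 333.5000]
BᵀPA = [31.5000 22.5000; 73.5000 54.0000]
K = S⁻¹·BᵀPA = [-0.0661 -0.2285; 0.2489 0.2606]
A−BK = [-0.0485 -0.0963; -0.0373 -0.0720]
AᵀP(A−BK) = [0.0357 0.0450; 0.0450 0.0699]
P' = Q + AᵀP(A−BK) = [1.2857 -1.4550; -1.4550 2.3199]
tr(P') = 3.6056


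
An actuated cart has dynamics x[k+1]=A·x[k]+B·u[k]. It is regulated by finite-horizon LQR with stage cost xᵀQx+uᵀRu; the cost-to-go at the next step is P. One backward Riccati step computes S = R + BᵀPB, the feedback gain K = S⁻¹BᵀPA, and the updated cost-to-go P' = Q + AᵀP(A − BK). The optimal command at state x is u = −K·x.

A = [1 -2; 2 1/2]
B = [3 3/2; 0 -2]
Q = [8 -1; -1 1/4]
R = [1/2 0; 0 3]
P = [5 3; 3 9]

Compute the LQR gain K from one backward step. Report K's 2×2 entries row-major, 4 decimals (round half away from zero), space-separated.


BᵀP = [15.0000 9.0000; 1.5000 -13.5000]
S = R + BᵀPB = [1/2 0; 0 3] + [45.0000 4.5000; 4.5000 29.2500] = [45.5000 4.5000; 4.5000 32.2500]
BᵀPA = [33.0000 -25.5000; -25.5000 -9.7500]
K = S⁻¹·BᵀPA = [0.8147 -0.5380; -0.9044 -0.2273]
A−BK = [-0.0876 -0.0452; 0.1912 0.0455]
AᵀP(A−BK) = [3.0526 0.4576; 0.4576 0.3161]
P' = Q + AᵀP(A−BK) = [11.0526 -0.5424; -0.5424 0.5661]
tr(P') = 11.6187

0.8147 -0.5380 -0.9044 -0.2273


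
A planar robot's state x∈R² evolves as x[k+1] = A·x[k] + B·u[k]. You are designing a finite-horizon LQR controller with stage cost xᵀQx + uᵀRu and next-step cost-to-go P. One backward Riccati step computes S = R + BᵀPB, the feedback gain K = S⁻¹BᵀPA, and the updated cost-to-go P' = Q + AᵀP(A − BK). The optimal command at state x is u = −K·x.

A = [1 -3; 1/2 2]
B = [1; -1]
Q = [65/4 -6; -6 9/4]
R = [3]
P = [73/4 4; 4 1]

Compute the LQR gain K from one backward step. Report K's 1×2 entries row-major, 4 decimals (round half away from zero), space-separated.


BᵀP = [14.2500 3.0000]
S = R + BᵀPB = [3] + [11.2500] = [14.2500]
BᵀPA = [15.7500 -36.7500]
K = S⁻¹·BᵀPA = [1.1053 -2.5789]
A−BK = [-0.1053 -0.4211; 1.6053 -0.5789]
AᵀP(A−BK) = [5.0921 -11.1316; -11.1316 25.4737]
P' = Q + AᵀP(A−BK) = [21.3421 -17.1316; -17.1316 27.7237]
tr(P') = 49.0658

1.1053 -2.5789


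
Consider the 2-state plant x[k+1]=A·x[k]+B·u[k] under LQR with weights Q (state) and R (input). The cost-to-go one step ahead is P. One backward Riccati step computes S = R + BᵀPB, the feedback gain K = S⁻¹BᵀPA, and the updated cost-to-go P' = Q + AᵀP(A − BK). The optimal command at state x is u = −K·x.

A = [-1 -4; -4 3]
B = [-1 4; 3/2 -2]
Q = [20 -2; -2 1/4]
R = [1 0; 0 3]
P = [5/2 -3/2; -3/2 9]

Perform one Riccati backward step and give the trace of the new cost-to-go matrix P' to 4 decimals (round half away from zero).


40.1889

BᵀP = [-4.7500 15.0000; 13.0000 -24.0000]
S = R + BᵀPB = [1 0; 0 3] + [27.2500 -49.0000; -49.0000 100.0000] = [28.2500 -49.0000; -49.0000 103.0000]
BᵀPA = [-55.2500 64.0000; 83.0000 -124.0000]
K = S⁻¹·BᵀPA = [-3.1916 1.0143; -0.7125 -0.7214]
A−BK = [-1.3415 -0.1002; -0.6376 0.0359]
AᵀP(A−BK) = [17.3016 -1.5885; -1.5885 2.6373]
P' = Q + AᵀP(A−BK) = [37.3016 -3.5885; -3.5885 2.8873]
tr(P') = 40.1889


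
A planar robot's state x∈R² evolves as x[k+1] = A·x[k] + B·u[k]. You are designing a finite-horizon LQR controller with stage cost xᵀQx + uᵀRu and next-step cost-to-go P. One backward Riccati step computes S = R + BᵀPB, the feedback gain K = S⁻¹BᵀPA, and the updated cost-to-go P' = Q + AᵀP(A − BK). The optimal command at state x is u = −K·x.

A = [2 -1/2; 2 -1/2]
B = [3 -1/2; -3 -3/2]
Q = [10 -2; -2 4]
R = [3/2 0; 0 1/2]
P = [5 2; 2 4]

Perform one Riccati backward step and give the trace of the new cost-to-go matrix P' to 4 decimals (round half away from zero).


16.2087

BᵀP = [9.0000 -6.0000; -5.5000 -7.0000]
S = R + BᵀPB = [3/2 0; 0 1/2] + [45.0000 4.5000; 4.5000 13.2500] = [46.5000 4.5000; 4.5000 13.7500]
BᵀPA = [6.0000 -1.5000; -25.0000 6.2500]
K = S⁻¹·BᵀPA = [0.3150 -0.0787; -1.9213 0.4803]
A−BK = [0.0945 -0.0236; 0.0630 -0.0157]
AᵀP(A−BK) = [2.0787 -0.5197; -0.5197 0.1299]
P' = Q + AᵀP(A−BK) = [12.0787 -2.5197; -2.5197 4.1299]
tr(P') = 16.2087


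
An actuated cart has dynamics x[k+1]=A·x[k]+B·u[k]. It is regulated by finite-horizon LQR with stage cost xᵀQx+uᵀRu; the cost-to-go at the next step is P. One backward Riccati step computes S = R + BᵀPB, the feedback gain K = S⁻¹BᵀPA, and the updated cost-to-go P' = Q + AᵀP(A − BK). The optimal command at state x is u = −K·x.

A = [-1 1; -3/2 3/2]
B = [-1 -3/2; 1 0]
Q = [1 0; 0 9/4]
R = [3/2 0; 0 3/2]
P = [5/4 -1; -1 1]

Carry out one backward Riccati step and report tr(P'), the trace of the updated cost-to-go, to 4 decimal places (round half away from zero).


4.0507

BᵀP = [-2.2500 2.0000; -1.8750 1.5000]
S = R + BᵀPB = [3/2 0; 0 3/2] + [4.2500 3.3750; 3.3750 2.8125] = [5.7500 3.3750; 3.3750 4.3125]
BᵀPA = [-0.7500 0.7500; -0.3750 0.3750]
K = S⁻¹·BᵀPA = [-0.1469 0.1469; 0.0280 -0.0280]
A−BK = [-1.1049 1.1049; -1.3531 1.3531]
AᵀP(A−BK) = [0.4003 -0.4003; -0.4003 0.4003]
P' = Q + AᵀP(A−BK) = [1.4003 -0.4003; -0.4003 2.6503]
tr(P') = 4.0507


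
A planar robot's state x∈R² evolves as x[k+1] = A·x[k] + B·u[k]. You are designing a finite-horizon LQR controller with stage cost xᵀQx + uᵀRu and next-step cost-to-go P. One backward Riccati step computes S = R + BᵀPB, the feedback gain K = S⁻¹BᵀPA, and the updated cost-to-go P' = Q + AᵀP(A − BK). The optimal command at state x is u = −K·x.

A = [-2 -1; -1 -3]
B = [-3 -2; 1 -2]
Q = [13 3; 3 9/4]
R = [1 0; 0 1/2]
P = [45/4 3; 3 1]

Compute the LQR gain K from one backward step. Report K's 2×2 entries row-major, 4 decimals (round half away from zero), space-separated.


BᵀP = [-30.7500 -8.0000; -28.5000 -8.0000]
S = R + BᵀPB = [1 0; 0 1/2] + [84.2500 77.5000; 77.5000 73.0000] = [85.2500 77.5000; 77.5000 73.5000]
BᵀPA = [69.5000 54.7500; 65.0000 52.5000]
K = S⁻¹·BᵀPA = [0.2725 -0.1719; 0.5970 0.8955]
A−BK = [0.0116 0.2754; -0.0785 -1.0371]
AᵀP(A−BK) = [0.2547 0.2369; 0.2369 0.6456]
P' = Q + AᵀP(A−BK) = [13.2547 3.2369; 3.2369 2.8956]
tr(P') = 16.1503

0.2725 -0.1719 0.5970 0.8955


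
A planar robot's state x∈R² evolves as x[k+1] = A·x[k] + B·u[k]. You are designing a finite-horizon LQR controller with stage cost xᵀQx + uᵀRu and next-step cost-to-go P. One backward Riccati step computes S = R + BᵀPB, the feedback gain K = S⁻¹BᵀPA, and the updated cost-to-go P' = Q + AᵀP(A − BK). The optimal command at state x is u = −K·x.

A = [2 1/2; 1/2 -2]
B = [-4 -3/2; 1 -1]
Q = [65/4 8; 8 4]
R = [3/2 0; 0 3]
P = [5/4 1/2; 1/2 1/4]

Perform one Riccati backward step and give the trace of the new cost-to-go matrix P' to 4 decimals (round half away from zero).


BᵀP = [-4.5000 -1.7500; -2.3750 -1.0000]
S = R + BᵀPB = [3/2 0; 0 3] + [16.2500 8.5000; 8.5000 4.5625] = [17.7500 8.5000; 8.5000 7.5625]
BᵀPA = [-9.8750 1.2500; -5.2500 0.8125]
K = S⁻¹·BᵀPA = [-0.4849 0.0411; -0.1492 0.0613]
A−BK = [-0.1633 0.7562; 0.8356 -1.9798]
AᵀP(A−BK) = [0.4909 -0.1477; -0.1477 0.2114]
P' = Q + AᵀP(A−BK) = [16.7409 7.8523; 7.8523 4.2114]
tr(P') = 20.9523

20.9523


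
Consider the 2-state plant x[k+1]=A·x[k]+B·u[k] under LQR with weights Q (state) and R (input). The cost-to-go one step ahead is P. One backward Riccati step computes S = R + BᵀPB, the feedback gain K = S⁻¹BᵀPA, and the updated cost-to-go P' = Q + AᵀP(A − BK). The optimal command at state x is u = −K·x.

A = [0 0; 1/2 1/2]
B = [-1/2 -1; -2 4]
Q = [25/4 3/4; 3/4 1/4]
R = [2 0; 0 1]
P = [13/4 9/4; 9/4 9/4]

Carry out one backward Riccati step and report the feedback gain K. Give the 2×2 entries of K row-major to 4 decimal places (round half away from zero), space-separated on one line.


-0.0771 -0.0771 0.0949 0.0949

BᵀP = [-6.1250 -5.6250; 5.7500 6.7500]
S = R + BᵀPB = [2 0; 0 1] + [14.3125 -16.3750; -16.3750 21.2500] = [16.3125 -16.3750; -16.3750 22.2500]
BᵀPA = [-2.8125 -2.8125; 3.3750 3.3750]
K = S⁻¹·BᵀPA = [-0.0771 -0.0771; 0.0949 0.0949]
A−BK = [0.0564 0.0564; -0.0339 -0.0339]
AᵀP(A−BK) = [0.0252 0.0252; 0.0252 0.0252]
P' = Q + AᵀP(A−BK) = [6.2752 0.7752; 0.7752 0.2752]
tr(P') = 6.5504


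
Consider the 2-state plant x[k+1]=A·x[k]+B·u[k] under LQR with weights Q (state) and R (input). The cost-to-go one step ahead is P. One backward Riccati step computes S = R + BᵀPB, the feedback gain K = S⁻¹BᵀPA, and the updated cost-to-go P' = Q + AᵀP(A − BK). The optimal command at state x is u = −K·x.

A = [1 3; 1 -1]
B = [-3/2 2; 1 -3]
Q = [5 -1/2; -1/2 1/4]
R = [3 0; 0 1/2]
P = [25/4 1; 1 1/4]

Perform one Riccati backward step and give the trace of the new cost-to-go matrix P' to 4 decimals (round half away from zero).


BᵀP = [-8.3750 -1.2500; 9.5000 1.2500]
S = R + BᵀPB = [3 0; 0 1/2] + [11.3125 -13.0000; -13.0000 15.2500] = [14.3125 -13.0000; -13.0000 15.7500]
BᵀPA = [-9.6250 -23.8750; 10.7500 27.2500]
K = S⁻¹·BᵀPA = [-0.2099 -0.3860; 0.5093 1.4115]
A−BK = [-0.3334 -0.4021; 2.7377 3.6206]
AᵀP(A−BK) = [1.0048 1.6105; 1.6105 2.8193]
P' = Q + AᵀP(A−BK) = [6.0048 1.1105; 1.1105 3.0693]
tr(P') = 9.0741

9.0741


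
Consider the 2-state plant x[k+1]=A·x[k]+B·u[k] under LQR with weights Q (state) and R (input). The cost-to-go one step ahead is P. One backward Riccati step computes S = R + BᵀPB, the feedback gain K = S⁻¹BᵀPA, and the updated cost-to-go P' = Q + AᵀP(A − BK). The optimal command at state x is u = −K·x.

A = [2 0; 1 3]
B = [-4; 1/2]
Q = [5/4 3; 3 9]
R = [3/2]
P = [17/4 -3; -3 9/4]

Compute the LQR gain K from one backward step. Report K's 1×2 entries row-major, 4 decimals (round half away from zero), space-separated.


BᵀP = [-18.5000 13.1250]
S = R + BᵀPB = [3/2] + [80.5625] = [82.0625]
BᵀPA = [-23.8750 39.3750]
K = S⁻¹·BᵀPA = [-0.2909 0.4798]
A−BK = [0.8363 1.9193; 1.1455 2.7601]
AᵀP(A−BK) = [0.3039 0.2056; 0.2056 1.3572]
P' = Q + AᵀP(A−BK) = [1.5539 3.2056; 3.2056 10.3572]
tr(P') = 11.9111

-0.2909 0.4798


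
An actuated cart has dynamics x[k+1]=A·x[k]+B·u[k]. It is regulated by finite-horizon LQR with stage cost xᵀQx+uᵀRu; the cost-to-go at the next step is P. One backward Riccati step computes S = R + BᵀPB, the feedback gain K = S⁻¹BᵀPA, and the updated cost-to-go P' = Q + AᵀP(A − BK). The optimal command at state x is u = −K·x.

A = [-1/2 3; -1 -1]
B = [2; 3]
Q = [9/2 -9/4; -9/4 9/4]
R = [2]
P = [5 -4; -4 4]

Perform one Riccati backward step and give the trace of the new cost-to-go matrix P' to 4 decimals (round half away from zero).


BᵀP = [-2.0000 4.0000]
S = R + BᵀPB = [2] + [8.0000] = [10.0000]
BᵀPA = [-3.0000 -10.0000]
K = S⁻¹·BᵀPA = [-0.3000 -1.0000]
A−BK = [0.1000 5.0000; -0.1000 2.0000]
AᵀP(A−BK) = [0.3500 3.5000; 3.5000 63.0000]
P' = Q + AᵀP(A−BK) = [4.8500 1.2500; 1.2500 65.2500]
tr(P') = 70.1000

70.1000


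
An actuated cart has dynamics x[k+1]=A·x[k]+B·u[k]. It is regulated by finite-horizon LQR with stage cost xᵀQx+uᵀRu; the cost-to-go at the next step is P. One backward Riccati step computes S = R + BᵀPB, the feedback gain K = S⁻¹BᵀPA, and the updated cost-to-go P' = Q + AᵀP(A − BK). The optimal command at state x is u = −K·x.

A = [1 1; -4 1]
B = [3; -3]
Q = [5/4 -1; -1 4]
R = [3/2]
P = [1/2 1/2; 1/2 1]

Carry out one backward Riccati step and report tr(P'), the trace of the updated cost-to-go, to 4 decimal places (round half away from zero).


BᵀP = [0.0000 -1.5000]
S = R + BᵀPB = [3/2] + [4.5000] = [6.0000]
BᵀPA = [6.0000 -1.5000]
K = S⁻¹·BᵀPA = [1.0000 -0.2500]
A−BK = [-2.0000 1.7500; -1.0000 0.2500]
AᵀP(A−BK) = [6.5000 -3.5000; -3.5000 2.1250]
P' = Q + AᵀP(A−BK) = [7.7500 -4.5000; -4.5000 6.1250]
tr(P') = 13.8750

13.8750


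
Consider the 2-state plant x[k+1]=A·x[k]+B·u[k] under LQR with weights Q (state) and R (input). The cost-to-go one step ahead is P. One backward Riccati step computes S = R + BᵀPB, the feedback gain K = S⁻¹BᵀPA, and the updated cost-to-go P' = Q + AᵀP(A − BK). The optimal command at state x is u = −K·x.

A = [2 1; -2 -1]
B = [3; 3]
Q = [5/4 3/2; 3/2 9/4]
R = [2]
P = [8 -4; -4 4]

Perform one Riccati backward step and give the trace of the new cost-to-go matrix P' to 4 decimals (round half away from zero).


BᵀP = [12.0000 0.0000]
S = R + BᵀPB = [2] + [36.0000] = [38.0000]
BᵀPA = [24.0000 12.0000]
K = S⁻¹·BᵀPA = [0.6316 0.3158]
A−BK = [0.1053 0.0526; -3.8947 -1.9474]
AᵀP(A−BK) = [64.8421 32.4211; 32.4211 16.2105]
P' = Q + AᵀP(A−BK) = [66.0921 33.9211; 33.9211 18.4605]
tr(P') = 84.5526

84.5526


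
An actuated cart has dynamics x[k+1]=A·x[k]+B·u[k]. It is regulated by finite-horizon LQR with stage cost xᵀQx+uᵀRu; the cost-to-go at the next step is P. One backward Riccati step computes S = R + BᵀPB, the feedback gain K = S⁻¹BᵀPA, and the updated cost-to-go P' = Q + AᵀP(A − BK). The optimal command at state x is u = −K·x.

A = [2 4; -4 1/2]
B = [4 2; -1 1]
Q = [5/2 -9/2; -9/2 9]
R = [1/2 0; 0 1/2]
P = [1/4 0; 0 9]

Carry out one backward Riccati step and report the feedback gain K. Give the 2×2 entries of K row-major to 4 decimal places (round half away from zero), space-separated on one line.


1.6604 0.4340 -2.2264 0.9084

BᵀP = [1.0000 -9.0000; 0.5000 9.0000]
S = R + BᵀPB = [1/2 0; 0 1/2] + [13.0000 -7.0000; -7.0000 10.0000] = [13.5000 -7.0000; -7.0000 10.5000]
BᵀPA = [38.0000 -0.5000; -35.0000 6.5000]
K = S⁻¹·BᵀPA = [1.6604 0.4340; -2.2264 0.9084]
A−BK = [-0.1887 0.4474; -0.1132 0.0256]
AᵀP(A−BK) = [3.9811 -0.6981; -0.6981 0.5627]
P' = Q + AᵀP(A−BK) = [6.4811 -5.1981; -5.1981 9.5627]
tr(P') = 16.0438


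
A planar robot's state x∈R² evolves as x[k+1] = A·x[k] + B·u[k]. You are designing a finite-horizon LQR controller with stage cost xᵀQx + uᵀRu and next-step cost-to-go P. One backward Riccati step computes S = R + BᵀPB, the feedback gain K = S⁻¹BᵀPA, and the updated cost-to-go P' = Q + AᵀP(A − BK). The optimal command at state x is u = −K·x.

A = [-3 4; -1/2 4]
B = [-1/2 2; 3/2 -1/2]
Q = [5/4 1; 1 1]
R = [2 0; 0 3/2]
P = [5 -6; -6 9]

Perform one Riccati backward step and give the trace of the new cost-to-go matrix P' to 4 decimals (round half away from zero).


19.8680

BᵀP = [-11.5000 16.5000; 13.0000 -16.5000]
S = R + BᵀPB = [2 0; 0 3/2] + [30.5000 -31.2500; -31.2500 34.2500] = [32.5000 -31.2500; -31.2500 35.7500]
BᵀPA = [26.2500 20.0000; -30.7500 -14.0000]
K = S⁻¹·BᵀPA = [-0.1214 1.4975; -0.9663 0.9174]
A−BK = [-1.1282 2.9140; -0.8010 2.2125]
AᵀP(A−BK) = [2.7243 -5.0995; -5.0995 14.8938]
P' = Q + AᵀP(A−BK) = [3.9743 -4.0995; -4.0995 15.8938]
tr(P') = 19.8680


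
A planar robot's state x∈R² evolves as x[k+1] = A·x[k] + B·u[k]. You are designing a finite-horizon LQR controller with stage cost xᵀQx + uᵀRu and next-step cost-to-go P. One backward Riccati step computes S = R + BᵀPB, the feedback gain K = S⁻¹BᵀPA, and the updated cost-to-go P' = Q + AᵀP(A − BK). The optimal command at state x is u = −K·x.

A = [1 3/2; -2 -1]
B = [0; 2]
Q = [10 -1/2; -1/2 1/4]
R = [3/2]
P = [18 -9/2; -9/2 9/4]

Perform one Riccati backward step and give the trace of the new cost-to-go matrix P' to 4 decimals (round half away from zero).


49.7857

BᵀP = [-9.0000 4.5000]
S = R + BᵀPB = [3/2] + [9.0000] = [10.5000]
BᵀPA = [-18.0000 -18.0000]
K = S⁻¹·BᵀPA = [-1.7143 -1.7143]
A−BK = [1.0000 1.5000; 1.4286 2.4286]
AᵀP(A−BK) = [14.1429 18.6429; 18.6429 25.3929]
P' = Q + AᵀP(A−BK) = [24.1429 18.1429; 18.1429 25.6429]
tr(P') = 49.7857


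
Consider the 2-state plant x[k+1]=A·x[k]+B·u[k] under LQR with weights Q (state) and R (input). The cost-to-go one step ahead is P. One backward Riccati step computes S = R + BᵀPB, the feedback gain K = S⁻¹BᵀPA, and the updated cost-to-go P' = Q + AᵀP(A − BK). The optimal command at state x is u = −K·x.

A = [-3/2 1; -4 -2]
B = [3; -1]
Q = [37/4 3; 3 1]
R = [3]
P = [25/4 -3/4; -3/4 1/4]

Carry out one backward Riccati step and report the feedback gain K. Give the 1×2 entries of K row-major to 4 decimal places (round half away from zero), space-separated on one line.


BᵀP = [19.5000 -2.5000]
S = R + BᵀPB = [3] + [61.0000] = [64.0000]
BᵀPA = [-19.2500 24.5000]
K = S⁻¹·BᵀPA = [-0.3008 0.3828]
A−BK = [-0.5977 -0.1484; -4.3008 -1.6172]
AᵀP(A−BK) = [3.2725 0.7441; 0.7441 0.8711]
P' = Q + AᵀP(A−BK) = [12.5225 3.7441; 3.7441 1.8711]
tr(P') = 14.3936

-0.3008 0.3828


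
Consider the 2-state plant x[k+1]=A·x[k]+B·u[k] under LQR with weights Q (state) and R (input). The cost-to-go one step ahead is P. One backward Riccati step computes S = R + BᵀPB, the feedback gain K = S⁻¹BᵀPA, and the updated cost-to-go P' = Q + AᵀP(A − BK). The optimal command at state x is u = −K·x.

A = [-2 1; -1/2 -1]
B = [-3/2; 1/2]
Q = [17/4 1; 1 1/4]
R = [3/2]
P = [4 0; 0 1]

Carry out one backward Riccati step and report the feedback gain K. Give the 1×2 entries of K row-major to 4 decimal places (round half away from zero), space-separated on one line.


BᵀP = [-6.0000 0.5000]
S = R + BᵀPB = [3/2] + [9.2500] = [10.7500]
BᵀPA = [11.7500 -6.5000]
K = S⁻¹·BᵀPA = [1.0930 -0.6047]
A−BK = [-0.3605 0.0930; -1.0465 -0.6977]
AᵀP(A−BK) = [3.4070 -0.3953; -0.3953 1.0698]
P' = Q + AᵀP(A−BK) = [7.6570 0.6047; 0.6047 1.3198]
tr(P') = 8.9767

1.0930 -0.6047


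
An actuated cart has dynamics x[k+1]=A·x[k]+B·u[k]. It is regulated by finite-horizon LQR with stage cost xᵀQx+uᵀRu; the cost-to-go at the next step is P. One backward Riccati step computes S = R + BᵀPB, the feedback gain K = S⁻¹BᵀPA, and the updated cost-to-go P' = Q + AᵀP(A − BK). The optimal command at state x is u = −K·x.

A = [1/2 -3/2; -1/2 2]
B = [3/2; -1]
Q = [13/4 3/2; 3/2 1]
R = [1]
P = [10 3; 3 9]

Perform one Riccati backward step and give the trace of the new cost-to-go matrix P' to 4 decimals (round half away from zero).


BᵀP = [12.0000 -4.5000]
S = R + BᵀPB = [1] + [22.5000] = [23.5000]
BᵀPA = [8.2500 -27.0000]
K = S⁻¹·BᵀPA = [0.3511 -1.1489]
A−BK = [-0.0266 0.2234; -0.1489 0.8511]
AᵀP(A−BK) = [0.3537 -1.7713; -1.7713 9.4787]
P' = Q + AᵀP(A−BK) = [3.6037 -0.2713; -0.2713 10.4787]
tr(P') = 14.0824

14.0824


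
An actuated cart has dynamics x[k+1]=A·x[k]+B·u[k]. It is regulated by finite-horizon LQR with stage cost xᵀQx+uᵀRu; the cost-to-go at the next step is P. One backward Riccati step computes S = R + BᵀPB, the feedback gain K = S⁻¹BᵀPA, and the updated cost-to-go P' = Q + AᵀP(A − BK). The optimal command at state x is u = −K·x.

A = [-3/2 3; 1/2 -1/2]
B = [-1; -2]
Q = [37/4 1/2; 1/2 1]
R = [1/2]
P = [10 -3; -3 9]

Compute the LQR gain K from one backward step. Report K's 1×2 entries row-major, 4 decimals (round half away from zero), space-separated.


BᵀP = [-4.0000 -15.0000]
S = R + BᵀPB = [1/2] + [34.0000] = [34.5000]
BᵀPA = [-1.5000 -4.5000]
K = S⁻¹·BᵀPA = [-0.0435 -0.1304]
A−BK = [-1.5435 2.8696; 0.4130 -0.7609]
AᵀP(A−BK) = [29.1848 -54.1957; -54.1957 100.6630]
P' = Q + AᵀP(A−BK) = [38.4348 -53.6957; -53.6957 101.6630]
tr(P') = 140.0978

-0.0435 -0.1304


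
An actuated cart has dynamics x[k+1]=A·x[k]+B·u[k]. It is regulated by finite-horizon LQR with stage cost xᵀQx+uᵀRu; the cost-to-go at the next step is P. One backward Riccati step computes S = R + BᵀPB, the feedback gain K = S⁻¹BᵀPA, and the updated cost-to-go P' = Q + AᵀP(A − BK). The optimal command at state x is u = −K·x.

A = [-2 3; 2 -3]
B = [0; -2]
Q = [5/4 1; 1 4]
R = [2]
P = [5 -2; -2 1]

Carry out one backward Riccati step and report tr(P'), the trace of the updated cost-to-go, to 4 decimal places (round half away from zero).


BᵀP = [4.0000 -2.0000]
S = R + BᵀPB = [2] + [4.0000] = [6.0000]
BᵀPA = [-12.0000 18.0000]
K = S⁻¹·BᵀPA = [-2.0000 3.0000]
A−BK = [-2.0000 3.0000; -2.0000 3.0000]
AᵀP(A−BK) = [16.0000 -24.0000; -24.0000 36.0000]
P' = Q + AᵀP(A−BK) = [17.2500 -23.0000; -23.0000 40.0000]
tr(P') = 57.2500

57.2500
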